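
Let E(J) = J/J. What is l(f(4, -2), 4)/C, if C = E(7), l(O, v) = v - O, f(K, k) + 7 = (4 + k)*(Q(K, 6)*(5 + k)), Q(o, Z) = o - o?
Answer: 11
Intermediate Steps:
Q(o, Z) = 0
f(K, k) = -7 (f(K, k) = -7 + (4 + k)*(0*(5 + k)) = -7 + (4 + k)*0 = -7 + 0 = -7)
E(J) = 1
C = 1
l(f(4, -2), 4)/C = (4 - 1*(-7))/1 = (4 + 7)*1 = 11*1 = 11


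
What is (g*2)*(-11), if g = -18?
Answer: 396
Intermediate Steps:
(g*2)*(-11) = -18*2*(-11) = -36*(-11) = 396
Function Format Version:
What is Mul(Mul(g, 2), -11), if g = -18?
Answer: 396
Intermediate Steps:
Mul(Mul(g, 2), -11) = Mul(Mul(-18, 2), -11) = Mul(-36, -11) = 396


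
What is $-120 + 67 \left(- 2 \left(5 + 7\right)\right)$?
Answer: $-1728$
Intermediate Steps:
$-120 + 67 \left(- 2 \left(5 + 7\right)\right) = -120 + 67 \left(\left(-2\right) 12\right) = -120 + 67 \left(-24\right) = -120 - 1608 = -1728$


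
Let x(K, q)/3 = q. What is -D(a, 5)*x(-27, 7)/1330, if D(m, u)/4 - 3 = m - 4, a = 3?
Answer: -12/95 ≈ -0.12632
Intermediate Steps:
x(K, q) = 3*q
D(m, u) = -4 + 4*m (D(m, u) = 12 + 4*(m - 4) = 12 + 4*(-4 + m) = 12 + (-16 + 4*m) = -4 + 4*m)
-D(a, 5)*x(-27, 7)/1330 = -(-4 + 4*3)*(3*7)/1330 = -(-4 + 12)*21*(1/1330) = -8*3/190 = -1*12/95 = -12/95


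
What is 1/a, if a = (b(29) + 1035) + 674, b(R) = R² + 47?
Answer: 1/2597 ≈ 0.00038506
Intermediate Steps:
b(R) = 47 + R²
a = 2597 (a = ((47 + 29²) + 1035) + 674 = ((47 + 841) + 1035) + 674 = (888 + 1035) + 674 = 1923 + 674 = 2597)
1/a = 1/2597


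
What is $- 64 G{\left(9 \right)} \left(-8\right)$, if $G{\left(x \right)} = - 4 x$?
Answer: $-18432$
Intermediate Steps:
$- 64 G{\left(9 \right)} \left(-8\right) = - 64 \left(-4\right) 9 \left(-8\right) = - 64 \left(\left(-36\right) \left(-8\right)\right) = \left(-64\right) 288 = -18432$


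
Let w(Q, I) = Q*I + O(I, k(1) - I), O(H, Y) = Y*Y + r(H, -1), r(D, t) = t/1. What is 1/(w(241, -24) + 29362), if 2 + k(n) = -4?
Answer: 1/23901 ≈ 4.1839e-5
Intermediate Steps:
k(n) = -6 (k(n) = -2 - 4 = -6)
r(D, t) = t (r(D, t) = t*1 = t)
O(H, Y) = -1 + Y² (O(H, Y) = Y*Y - 1 = Y² - 1 = -1 + Y²)
w(Q, I) = -1 + (-6 - I)² + I*Q (w(Q, I) = Q*I + (-1 + (-6 - I)²) = I*Q + (-1 + (-6 - I)²) = -1 + (-6 - I)² + I*Q)
1/(w(241, -24) + 29362) = 1/((-1 + (6 - 24)² - 24*241) + 29362) = 1/((-1 + (-18)² - 5784) + 29362) = 1/((-1 + 324 - 5784) + 29362) = 1/(-5461 + 29362) = 1/23901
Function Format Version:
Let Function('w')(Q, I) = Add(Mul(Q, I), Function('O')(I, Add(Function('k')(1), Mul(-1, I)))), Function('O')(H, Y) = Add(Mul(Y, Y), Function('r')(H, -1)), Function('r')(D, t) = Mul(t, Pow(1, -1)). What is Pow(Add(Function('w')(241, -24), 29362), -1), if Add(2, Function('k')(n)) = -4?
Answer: Rational(1, 23901) ≈ 4.1839e-5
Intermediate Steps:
Function('k')(n) = -6 (Function('k')(n) = Add(-2, -4) = -6)
Function('r')(D, t) = t (Function('r')(D, t) = Mul(t, 1) = t)
Function('O')(H, Y) = Add(-1, Pow(Y, 2)) (Function('O')(H, Y) = Add(Mul(Y, Y), -1) = Add(Pow(Y, 2), -1) = Add(-1, Pow(Y, 2)))
Function('w')(Q, I) = Add(-1, Pow(Add(-6, Mul(-1, I)), 2), Mul(I, Q)) (Function('w')(Q, I) = Add(Mul(Q, I), Add(-1, Pow(Add(-6, Mul(-1, I)), 2))) = Add(Mul(I, Q), Add(-1, Pow(Add(-6, Mul(-1, I)), 2))) = Add(-1, Pow(Add(-6, Mul(-1, I)), 2), Mul(I, Q)))
Pow(Add(Function('w')(241, -24), 29362), -1) = Pow(Add(Add(-1, Pow(Add(6, -24), 2), Mul(-24, 241)), 29362), -1) = Pow(Add(Add(-1, Pow(-18, 2), -5784), 29362), -1) = Pow(Add(Add(-1, 324, -5784), 29362), -1) = Pow(Add(-5461, 29362), -1) = Pow(23901, -1) = Rational(1, 23901)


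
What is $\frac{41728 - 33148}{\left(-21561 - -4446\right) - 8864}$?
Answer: $- \frac{8580}{25979} \approx -0.33027$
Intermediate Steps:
$\frac{41728 - 33148}{\left(-21561 - -4446\right) - 8864} = \frac{8580}{\left(-21561 + 4446\right) - 8864} = \frac{8580}{-17115 - 8864} = \frac{8580}{-25979} = 8580 \left(- \frac{1}{25979}\right) = - \frac{8580}{25979}$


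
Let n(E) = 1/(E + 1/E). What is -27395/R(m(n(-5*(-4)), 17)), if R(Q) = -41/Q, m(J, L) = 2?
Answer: 54790/41 ≈ 1336.3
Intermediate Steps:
-27395/R(m(n(-5*(-4)), 17)) = -27395/((-41/2)) = -27395/((-41*½)) = -27395/(-41/2) = -27395*(-2/41) = 54790/41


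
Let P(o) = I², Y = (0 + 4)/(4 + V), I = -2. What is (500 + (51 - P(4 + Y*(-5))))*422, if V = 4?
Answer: 230834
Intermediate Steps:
Y = ½ (Y = (0 + 4)/(4 + 4) = 4/8 = 4*(⅛) = ½ ≈ 0.50000)
P(o) = 4 (P(o) = (-2)² = 4)
(500 + (51 - P(4 + Y*(-5))))*422 = (500 + (51 - 1*4))*422 = (500 + (51 - 4))*422 = (500 + 47)*422 = 547*422 = 230834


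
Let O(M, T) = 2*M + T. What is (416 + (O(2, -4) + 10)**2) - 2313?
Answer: -1797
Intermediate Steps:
O(M, T) = T + 2*M
(416 + (O(2, -4) + 10)**2) - 2313 = (416 + ((-4 + 2*2) + 10)**2) - 2313 = (416 + ((-4 + 4) + 10)**2) - 2313 = (416 + (0 + 10)**2) - 2313 = (416 + 10**2) - 2313 = (416 + 100) - 2313 = 516 - 2313 = -1797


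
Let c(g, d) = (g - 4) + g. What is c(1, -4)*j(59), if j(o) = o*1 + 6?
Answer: -130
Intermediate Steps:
j(o) = 6 + o (j(o) = o + 6 = 6 + o)
c(g, d) = -4 + 2*g (c(g, d) = (-4 + g) + g = -4 + 2*g)
c(1, -4)*j(59) = (-4 + 2*1)*(6 + 59) = (-4 + 2)*65 = -2*65 = -130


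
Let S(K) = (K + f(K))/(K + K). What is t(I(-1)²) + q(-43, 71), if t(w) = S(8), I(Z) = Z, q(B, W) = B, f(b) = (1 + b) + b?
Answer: -663/16 ≈ -41.438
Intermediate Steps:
f(b) = 1 + 2*b
S(K) = (1 + 3*K)/(2*K) (S(K) = (K + (1 + 2*K))/(K + K) = (1 + 3*K)/((2*K)) = (1 + 3*K)*(1/(2*K)) = (1 + 3*K)/(2*K))
t(w) = 25/16 (t(w) = (½)*(1 + 3*8)/8 = (½)*(⅛)*(1 + 24) = (½)*(⅛)*25 = 25/16)
t(I(-1)²) + q(-43, 71) = 25/16 - 43 = -663/16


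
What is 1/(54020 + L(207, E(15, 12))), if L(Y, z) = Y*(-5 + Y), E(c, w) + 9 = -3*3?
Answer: 1/95834 ≈ 1.0435e-5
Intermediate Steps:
E(c, w) = -18 (E(c, w) = -9 - 3*3 = -9 - 9 = -18)
1/(54020 + L(207, E(15, 12))) = 1/(54020 + 207*(-5 + 207)) = 1/(54020 + 207*202) = 1/(54020 + 41814) = 1/95834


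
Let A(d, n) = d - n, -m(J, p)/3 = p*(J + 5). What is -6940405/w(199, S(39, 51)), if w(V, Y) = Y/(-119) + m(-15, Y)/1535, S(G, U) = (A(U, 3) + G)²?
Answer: -253553815865/3080583 ≈ -82307.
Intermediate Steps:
m(J, p) = -3*p*(5 + J) (m(J, p) = -3*p*(J + 5) = -3*p*(5 + J))
S(G, U) = (-3 + G + U)² (S(G, U) = ((U - 1*3) + G)² = ((U - 3) + G)² = ((-3 + U) + G)² = (-3 + G + U)²)
w(V, Y) = 407*Y/36533 (w(V, Y) = Y/(-119) - 3*Y*(5 - 15)/1535 = Y*(-1/119) - 3*Y*(-10)*(1/1535) = -Y/119 + (30*Y)*(1/1535) = -Y/119 + 6*Y/307 = 407*Y/36533)
-6940405/w(199, S(39, 51)) = -6940405*36533/(407*(-3 + 39 + 51)²) = -6940405/((407/36533)*87²) = -6940405/((407/36533)*7569) = -6940405/3080583/36533 = -6940405*36533/3080583 = -253553815865/3080583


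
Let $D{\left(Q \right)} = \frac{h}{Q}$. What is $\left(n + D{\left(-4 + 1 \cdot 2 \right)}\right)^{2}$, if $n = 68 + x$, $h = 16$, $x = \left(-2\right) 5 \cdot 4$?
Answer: $400$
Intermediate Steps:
$x = -40$ ($x = \left(-10\right) 4 = -40$)
$n = 28$ ($n = 68 - 40 = 28$)
$D{\left(Q \right)} = \frac{16}{Q}$
$\left(n + D{\left(-4 + 1 \cdot 2 \right)}\right)^{2} = \left(28 + \frac{16}{-4 + 1 \cdot 2}\right)^{2} = \left(28 + \frac{16}{-4 + 2}\right)^{2} = \left(28 + \frac{16}{-2}\right)^{2} = \left(28 + 16 \left(- \frac{1}{2}\right)\right)^{2} = \left(28 - 8\right)^{2} = 20^{2} = 400$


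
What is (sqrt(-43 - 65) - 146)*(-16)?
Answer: 2336 - 96*I*sqrt(3) ≈ 2336.0 - 166.28*I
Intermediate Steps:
(sqrt(-43 - 65) - 146)*(-16) = (sqrt(-108) - 146)*(-16) = (6*I*sqrt(3) - 146)*(-16) = (-146 + 6*I*sqrt(3))*(-16) = 2336 - 96*I*sqrt(3)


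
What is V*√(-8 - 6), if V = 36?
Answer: 36*I*√14 ≈ 134.7*I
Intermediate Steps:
V*√(-8 - 6) = 36*√(-8 - 6) = 36*√(-14) = 36*(I*√14) = 36*I*√14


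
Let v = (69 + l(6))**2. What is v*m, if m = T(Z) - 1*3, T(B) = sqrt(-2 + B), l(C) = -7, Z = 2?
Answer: -11532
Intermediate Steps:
v = 3844 (v = (69 - 7)**2 = 62**2 = 3844)
m = -3 (m = sqrt(-2 + 2) - 1*3 = sqrt(0) - 3 = 0 - 3 = -3)
v*m = 3844*(-3) = -11532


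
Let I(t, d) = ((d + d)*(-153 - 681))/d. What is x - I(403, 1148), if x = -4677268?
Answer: -4675600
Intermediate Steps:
I(t, d) = -1668 (I(t, d) = ((2*d)*(-834))/d = (-1668*d)/d = -1668)
x - I(403, 1148) = -4677268 - 1*(-1668) = -4677268 + 1668 = -4675600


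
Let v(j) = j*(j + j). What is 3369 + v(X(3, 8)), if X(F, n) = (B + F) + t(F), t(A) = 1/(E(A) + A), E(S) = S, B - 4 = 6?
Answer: 66883/18 ≈ 3715.7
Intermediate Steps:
B = 10 (B = 4 + 6 = 10)
t(A) = 1/(2*A) (t(A) = 1/(A + A) = 1/(2*A))
X(F, n) = 10 + F + 1/(2*F) (X(F, n) = (10 + F) + 1/(2*F) = 10 + F + 1/(2*F))
v(j) = 2*j² (v(j) = j*(2*j) = 2*j²)
3369 + v(X(3, 8)) = 3369 + 2*(10 + 3 + (½)/3)² = 3369 + 2*(10 + 3 + (½)*(⅓))² = 3369 + 2*(10 + 3 + ⅙)² = 3369 + 2*(79/6)² = 3369 + 2*(6241/36) = 3369 + 6241/18 = 66883/18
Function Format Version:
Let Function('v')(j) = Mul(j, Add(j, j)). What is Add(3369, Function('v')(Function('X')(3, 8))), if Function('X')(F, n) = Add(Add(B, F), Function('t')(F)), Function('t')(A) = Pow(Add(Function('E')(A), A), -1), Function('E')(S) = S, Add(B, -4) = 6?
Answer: Rational(66883, 18) ≈ 3715.7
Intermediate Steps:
B = 10 (B = Add(4, 6) = 10)
Function('t')(A) = Mul(Rational(1, 2), Pow(A, -1)) (Function('t')(A) = Pow(Add(A, A), -1) = Pow(Mul(2, A), -1) = Mul(Rational(1, 2), Pow(A, -1)))
Function('X')(F, n) = Add(10, F, Mul(Rational(1, 2), Pow(F, -1))) (Function('X')(F, n) = Add(Add(10, F), Mul(Rational(1, 2), Pow(F, -1))) = Add(10, F, Mul(Rational(1, 2), Pow(F, -1))))
Function('v')(j) = Mul(2, Pow(j, 2)) (Function('v')(j) = Mul(j, Mul(2, j)) = Mul(2, Pow(j, 2)))
Add(3369, Function('v')(Function('X')(3, 8))) = Add(3369, Mul(2, Pow(Add(10, 3, Mul(Rational(1, 2), Pow(3, -1))), 2))) = Add(3369, Mul(2, Pow(Add(10, 3, Mul(Rational(1, 2), Rational(1, 3))), 2))) = Add(3369, Mul(2, Pow(Add(10, 3, Rational(1, 6)), 2))) = Add(3369, Mul(2, Pow(Rational(79, 6), 2))) = Add(3369, Mul(2, Rational(6241, 36))) = Add(3369, Rational(6241, 18)) = Rational(66883, 18)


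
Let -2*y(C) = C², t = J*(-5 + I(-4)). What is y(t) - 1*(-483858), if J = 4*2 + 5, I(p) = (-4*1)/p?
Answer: 482506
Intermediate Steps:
I(p) = -4/p
J = 13 (J = 8 + 5 = 13)
t = -52 (t = 13*(-5 - 4/(-4)) = 13*(-5 - 4*(-¼)) = 13*(-5 + 1) = 13*(-4) = -52)
y(C) = -C²/2
y(t) - 1*(-483858) = -½*(-52)² - 1*(-483858) = -½*2704 + 483858 = -1352 + 483858 = 482506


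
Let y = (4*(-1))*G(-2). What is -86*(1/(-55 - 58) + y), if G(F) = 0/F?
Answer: 86/113 ≈ 0.76106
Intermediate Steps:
G(F) = 0
y = 0 (y = (4*(-1))*0 = -4*0 = 0)
-86*(1/(-55 - 58) + y) = -86*(1/(-55 - 58) + 0) = -86*(1/(-113) + 0) = -86*(-1/113 + 0) = -86*(-1/113) = 86/113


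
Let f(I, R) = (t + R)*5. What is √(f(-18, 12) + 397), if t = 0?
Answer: √457 ≈ 21.378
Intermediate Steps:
f(I, R) = 5*R (f(I, R) = (0 + R)*5 = R*5 = 5*R)
√(f(-18, 12) + 397) = √(5*12 + 397) = √(60 + 397) = √457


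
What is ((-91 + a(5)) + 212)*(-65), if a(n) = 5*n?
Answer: -9490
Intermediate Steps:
((-91 + a(5)) + 212)*(-65) = ((-91 + 5*5) + 212)*(-65) = ((-91 + 25) + 212)*(-65) = (-66 + 212)*(-65) = 146*(-65) = -9490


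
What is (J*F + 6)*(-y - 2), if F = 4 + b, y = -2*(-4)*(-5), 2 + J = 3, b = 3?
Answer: 494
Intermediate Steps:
J = 1 (J = -2 + 3 = 1)
y = -40 (y = 8*(-5) = -40)
F = 7 (F = 4 + 3 = 7)
(J*F + 6)*(-y - 2) = (1*7 + 6)*(-1*(-40) - 2) = (7 + 6)*(40 - 2) = 13*38 = 494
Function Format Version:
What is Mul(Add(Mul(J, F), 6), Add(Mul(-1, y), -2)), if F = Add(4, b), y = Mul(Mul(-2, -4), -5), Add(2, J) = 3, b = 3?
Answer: 494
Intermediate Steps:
J = 1 (J = Add(-2, 3) = 1)
y = -40 (y = Mul(8, -5) = -40)
F = 7 (F = Add(4, 3) = 7)
Mul(Add(Mul(J, F), 6), Add(Mul(-1, y), -2)) = Mul(Add(Mul(1, 7), 6), Add(Mul(-1, -40), -2)) = Mul(Add(7, 6), Add(40, -2)) = Mul(13, 38) = 494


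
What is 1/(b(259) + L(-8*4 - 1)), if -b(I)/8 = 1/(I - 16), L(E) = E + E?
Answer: -243/16046 ≈ -0.015144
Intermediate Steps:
L(E) = 2*E
b(I) = -8/(-16 + I) (b(I) = -8/(I - 16) = -8/(-16 + I))
1/(b(259) + L(-8*4 - 1)) = 1/(-8/(-16 + 259) + 2*(-8*4 - 1)) = 1/(-8/243 + 2*(-32 - 1)) = 1/(-8*1/243 + 2*(-33)) = 1/(-8/243 - 66) = 1/(-16046/243) = -243/16046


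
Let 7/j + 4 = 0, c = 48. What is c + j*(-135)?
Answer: 1137/4 ≈ 284.25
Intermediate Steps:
j = -7/4 (j = 7/(-4 + 0) = 7/(-4) = 7*(-¼) = -7/4 ≈ -1.7500)
c + j*(-135) = 48 - 7/4*(-135) = 48 + 945/4 = 1137/4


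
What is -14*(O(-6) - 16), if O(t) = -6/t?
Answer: 210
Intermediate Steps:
-14*(O(-6) - 16) = -14*(-6/(-6) - 16) = -14*(-6*(-⅙) - 16) = -14*(1 - 16) = -14*(-15) = 210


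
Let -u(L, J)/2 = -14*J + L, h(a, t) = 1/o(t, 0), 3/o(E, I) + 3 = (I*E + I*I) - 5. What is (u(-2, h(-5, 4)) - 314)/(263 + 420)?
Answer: -1154/2049 ≈ -0.56320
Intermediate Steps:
o(E, I) = 3/(-8 + I**2 + E*I) (o(E, I) = 3/(-3 + ((I*E + I*I) - 5)) = 3/(-3 + ((E*I + I**2) - 5)) = 3/(-3 + ((I**2 + E*I) - 5)) = 3/(-3 + (-5 + I**2 + E*I)) = 3/(-8 + I**2 + E*I))
h(a, t) = -8/3 (h(a, t) = 1/(3/(-8 + 0**2 + t*0)) = 1/(3/(-8 + 0 + 0)) = 1/(3/(-8)) = 1/(3*(-1/8)) = 1/(-3/8) = -8/3)
u(L, J) = -2*L + 28*J (u(L, J) = -2*(-14*J + L) = -2*(L - 14*J) = -2*L + 28*J)
(u(-2, h(-5, 4)) - 314)/(263 + 420) = ((-2*(-2) + 28*(-8/3)) - 314)/(263 + 420) = ((4 - 224/3) - 314)/683 = (-212/3 - 314)/683 = (1/683)*(-1154/3) = -1154/2049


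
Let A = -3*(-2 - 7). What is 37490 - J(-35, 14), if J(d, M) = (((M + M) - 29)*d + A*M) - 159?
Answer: 37236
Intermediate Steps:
A = 27 (A = -3*(-9) = 27)
J(d, M) = -159 + 27*M + d*(-29 + 2*M) (J(d, M) = (((M + M) - 29)*d + 27*M) - 159 = ((2*M - 29)*d + 27*M) - 159 = ((-29 + 2*M)*d + 27*M) - 159 = (d*(-29 + 2*M) + 27*M) - 159 = (27*M + d*(-29 + 2*M)) - 159 = -159 + 27*M + d*(-29 + 2*M))
37490 - J(-35, 14) = 37490 - (-159 - 29*(-35) + 27*14 + 2*14*(-35)) = 37490 - (-159 + 1015 + 378 - 980) = 37490 - 1*254 = 37490 - 254 = 37236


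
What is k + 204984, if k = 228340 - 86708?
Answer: 346616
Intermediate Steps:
k = 141632
k + 204984 = 141632 + 204984 = 346616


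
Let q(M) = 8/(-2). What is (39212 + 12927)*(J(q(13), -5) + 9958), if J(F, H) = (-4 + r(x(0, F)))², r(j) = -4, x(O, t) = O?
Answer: 522537058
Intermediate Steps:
q(M) = -4 (q(M) = 8*(-½) = -4)
J(F, H) = 64 (J(F, H) = (-4 - 4)² = (-8)² = 64)
(39212 + 12927)*(J(q(13), -5) + 9958) = (39212 + 12927)*(64 + 9958) = 52139*10022 = 522537058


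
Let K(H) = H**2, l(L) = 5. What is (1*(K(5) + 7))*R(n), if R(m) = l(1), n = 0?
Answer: 160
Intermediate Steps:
R(m) = 5
(1*(K(5) + 7))*R(n) = (1*(5**2 + 7))*5 = (1*(25 + 7))*5 = (1*32)*5 = 32*5 = 160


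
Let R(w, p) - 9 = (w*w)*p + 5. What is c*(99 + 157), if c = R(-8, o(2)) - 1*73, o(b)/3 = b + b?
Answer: 181504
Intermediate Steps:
o(b) = 6*b (o(b) = 3*(b + b) = 3*(2*b) = 6*b)
R(w, p) = 14 + p*w**2 (R(w, p) = 9 + ((w*w)*p + 5) = 9 + (w**2*p + 5) = 9 + (p*w**2 + 5) = 9 + (5 + p*w**2) = 14 + p*w**2)
c = 709 (c = (14 + (6*2)*(-8)**2) - 1*73 = (14 + 12*64) - 73 = (14 + 768) - 73 = 782 - 73 = 709)
c*(99 + 157) = 709*(99 + 157) = 709*256 = 181504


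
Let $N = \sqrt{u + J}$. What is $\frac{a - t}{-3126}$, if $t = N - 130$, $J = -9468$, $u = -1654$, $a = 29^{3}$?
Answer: $- \frac{8173}{1042} + \frac{i \sqrt{11122}}{3126} \approx -7.8436 + 0.033737 i$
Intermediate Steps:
$a = 24389$
$N = i \sqrt{11122}$ ($N = \sqrt{-1654 - 9468} = \sqrt{-11122} = i \sqrt{11122} \approx 105.46 i$)
$t = -130 + i \sqrt{11122}$ ($t = i \sqrt{11122} - 130 = -130 + i \sqrt{11122} \approx -130.0 + 105.46 i$)
$\frac{a - t}{-3126} = \frac{24389 - \left(-130 + i \sqrt{11122}\right)}{-3126} = \left(24389 + \left(130 - i \sqrt{11122}\right)\right) \left(- \frac{1}{3126}\right) = \left(24519 - i \sqrt{11122}\right) \left(- \frac{1}{3126}\right) = - \frac{8173}{1042} + \frac{i \sqrt{11122}}{3126}$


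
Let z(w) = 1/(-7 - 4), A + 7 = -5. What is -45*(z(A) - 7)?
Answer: 3510/11 ≈ 319.09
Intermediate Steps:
A = -12 (A = -7 - 5 = -12)
z(w) = -1/11 (z(w) = 1/(-11) = -1/11)
-45*(z(A) - 7) = -45*(-1/11 - 7) = -45*(-78/11) = 3510/11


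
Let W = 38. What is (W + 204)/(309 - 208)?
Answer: 242/101 ≈ 2.3960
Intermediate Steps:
(W + 204)/(309 - 208) = (38 + 204)/(309 - 208) = 242/101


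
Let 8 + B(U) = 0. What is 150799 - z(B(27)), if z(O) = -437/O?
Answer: 1205955/8 ≈ 1.5074e+5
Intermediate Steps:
B(U) = -8 (B(U) = -8 + 0 = -8)
150799 - z(B(27)) = 150799 - (-437)/(-8) = 150799 - (-437)*(-1)/8 = 150799 - 1*437/8 = 150799 - 437/8 = 1205955/8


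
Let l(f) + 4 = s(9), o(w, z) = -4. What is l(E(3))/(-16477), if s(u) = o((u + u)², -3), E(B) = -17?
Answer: 8/16477 ≈ 0.00048553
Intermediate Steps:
s(u) = -4
l(f) = -8 (l(f) = -4 - 4 = -8)
l(E(3))/(-16477) = -8/(-16477) = -8*(-1/16477) = 8/16477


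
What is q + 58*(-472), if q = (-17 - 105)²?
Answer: -12492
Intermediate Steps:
q = 14884 (q = (-122)² = 14884)
q + 58*(-472) = 14884 + 58*(-472) = 14884 - 27376 = -12492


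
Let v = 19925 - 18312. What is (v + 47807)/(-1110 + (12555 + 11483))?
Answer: 12355/5732 ≈ 2.1554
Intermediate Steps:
v = 1613
(v + 47807)/(-1110 + (12555 + 11483)) = (1613 + 47807)/(-1110 + (12555 + 11483)) = 49420/(-1110 + 24038) = 49420/22928 = 49420*(1/22928) = 12355/5732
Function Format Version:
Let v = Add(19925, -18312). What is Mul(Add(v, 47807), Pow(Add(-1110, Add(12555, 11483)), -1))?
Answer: Rational(12355, 5732) ≈ 2.1554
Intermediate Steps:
v = 1613
Mul(Add(v, 47807), Pow(Add(-1110, Add(12555, 11483)), -1)) = Mul(Add(1613, 47807), Pow(Add(-1110, Add(12555, 11483)), -1)) = Mul(49420, Pow(Add(-1110, 24038), -1)) = Mul(49420, Pow(22928, -1)) = Mul(49420, Rational(1, 22928)) = Rational(12355, 5732)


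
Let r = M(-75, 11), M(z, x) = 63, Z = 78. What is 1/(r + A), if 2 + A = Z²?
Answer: 1/6145 ≈ 0.00016273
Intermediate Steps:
r = 63
A = 6082 (A = -2 + 78² = -2 + 6084 = 6082)
1/(r + A) = 1/(63 + 6082) = 1/6145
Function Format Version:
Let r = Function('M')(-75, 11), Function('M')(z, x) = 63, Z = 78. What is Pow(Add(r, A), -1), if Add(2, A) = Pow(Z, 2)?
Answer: Rational(1, 6145) ≈ 0.00016273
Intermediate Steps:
r = 63
A = 6082 (A = Add(-2, Pow(78, 2)) = Add(-2, 6084) = 6082)
Pow(Add(r, A), -1) = Pow(Add(63, 6082), -1) = Pow(6145, -1) = Rational(1, 6145)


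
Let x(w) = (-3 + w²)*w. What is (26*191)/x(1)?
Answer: -2483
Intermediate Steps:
x(w) = w*(-3 + w²)
(26*191)/x(1) = (26*191)/((1*(-3 + 1²))) = 4966/((1*(-3 + 1))) = 4966/((1*(-2))) = 4966/(-2) = 4966*(-½) = -2483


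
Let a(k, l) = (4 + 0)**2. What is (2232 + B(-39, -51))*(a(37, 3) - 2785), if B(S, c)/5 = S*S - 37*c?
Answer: -53364168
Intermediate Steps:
B(S, c) = -185*c + 5*S**2 (B(S, c) = 5*(S*S - 37*c) = 5*(S**2 - 37*c) = -185*c + 5*S**2)
a(k, l) = 16 (a(k, l) = 4**2 = 16)
(2232 + B(-39, -51))*(a(37, 3) - 2785) = (2232 + (-185*(-51) + 5*(-39)**2))*(16 - 2785) = (2232 + (9435 + 5*1521))*(-2769) = (2232 + (9435 + 7605))*(-2769) = (2232 + 17040)*(-2769) = 19272*(-2769) = -53364168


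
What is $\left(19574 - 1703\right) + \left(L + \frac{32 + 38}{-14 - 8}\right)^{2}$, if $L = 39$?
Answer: $\frac{2317627}{121} \approx 19154.0$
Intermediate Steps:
$\left(19574 - 1703\right) + \left(L + \frac{32 + 38}{-14 - 8}\right)^{2} = \left(19574 - 1703\right) + \left(39 + \frac{32 + 38}{-14 - 8}\right)^{2} = 17871 + \left(39 + \frac{70}{-22}\right)^{2} = 17871 + \left(39 + 70 \left(- \frac{1}{22}\right)\right)^{2} = 17871 + \left(39 - \frac{35}{11}\right)^{2} = 17871 + \left(\frac{394}{11}\right)^{2} = 17871 + \frac{155236}{121} = \frac{2317627}{121}$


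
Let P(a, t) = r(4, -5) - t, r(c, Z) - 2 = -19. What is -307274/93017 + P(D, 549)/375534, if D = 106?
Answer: -57722240969/17465523039 ≈ -3.3049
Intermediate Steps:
r(c, Z) = -17 (r(c, Z) = 2 - 19 = -17)
P(a, t) = -17 - t
-307274/93017 + P(D, 549)/375534 = -307274/93017 + (-17 - 1*549)/375534 = -307274*1/93017 + (-17 - 549)*(1/375534) = -307274/93017 - 566*1/375534 = -307274/93017 - 283/187767 = -57722240969/17465523039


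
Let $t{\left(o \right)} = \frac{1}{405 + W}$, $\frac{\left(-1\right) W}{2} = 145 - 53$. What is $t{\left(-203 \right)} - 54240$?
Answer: $- \frac{11987039}{221} \approx -54240.0$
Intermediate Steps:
$W = -184$ ($W = - 2 \left(145 - 53\right) = \left(-2\right) 92 = -184$)
$t{\left(o \right)} = \frac{1}{221}$ ($t{\left(o \right)} = \frac{1}{405 - 184} = \frac{1}{221}$)
$t{\left(-203 \right)} - 54240 = \frac{1}{221} - 54240 = - \frac{11987039}{221}$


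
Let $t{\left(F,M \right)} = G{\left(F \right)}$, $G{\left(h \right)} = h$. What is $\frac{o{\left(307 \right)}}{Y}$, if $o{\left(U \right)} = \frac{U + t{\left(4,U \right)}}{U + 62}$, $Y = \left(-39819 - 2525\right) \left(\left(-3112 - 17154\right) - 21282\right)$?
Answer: $\frac{311}{649184840928} \approx 4.7906 \cdot 10^{-10}$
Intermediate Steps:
$Y = 1759308512$ ($Y = - 42344 \left(\left(-3112 - 17154\right) - 21282\right) = - 42344 \left(-20266 - 21282\right) = \left(-42344\right) \left(-41548\right) = 1759308512$)
$t{\left(F,M \right)} = F$
$o{\left(U \right)} = \frac{4 + U}{62 + U}$ ($o{\left(U \right)} = \frac{U + 4}{U + 62} = \frac{4 + U}{62 + U}$)
$\frac{o{\left(307 \right)}}{Y} = \frac{\frac{1}{62 + 307} \left(4 + 307\right)}{1759308512} = \frac{1}{369} \cdot 311 \cdot \frac{1}{1759308512} = \frac{311}{369} \cdot \frac{1}{1759308512} = \frac{311}{649184840928}$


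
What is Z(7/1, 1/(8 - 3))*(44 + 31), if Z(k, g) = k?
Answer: 525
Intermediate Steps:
Z(7/1, 1/(8 - 3))*(44 + 31) = (7/1)*(44 + 31) = (7*1)*75 = 7*75 = 525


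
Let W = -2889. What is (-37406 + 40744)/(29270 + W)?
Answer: 3338/26381 ≈ 0.12653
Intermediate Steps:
(-37406 + 40744)/(29270 + W) = (-37406 + 40744)/(29270 - 2889) = 3338/26381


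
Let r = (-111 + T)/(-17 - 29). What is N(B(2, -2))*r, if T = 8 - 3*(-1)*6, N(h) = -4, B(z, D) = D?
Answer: -170/23 ≈ -7.3913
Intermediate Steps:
T = 26 (T = 8 + 3*6 = 8 + 18 = 26)
r = 85/46 (r = (-111 + 26)/(-17 - 29) = -85/(-46) = -85*(-1/46) = 85/46 ≈ 1.8478)
N(B(2, -2))*r = -4*85/46 = -170/23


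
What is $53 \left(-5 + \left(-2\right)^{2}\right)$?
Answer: $-53$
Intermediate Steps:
$53 \left(-5 + \left(-2\right)^{2}\right) = 53 \left(-5 + 4\right) = 53 \left(-1\right) = -53$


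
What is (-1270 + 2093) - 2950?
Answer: -2127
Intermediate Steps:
(-1270 + 2093) - 2950 = 823 - 2950 = -2127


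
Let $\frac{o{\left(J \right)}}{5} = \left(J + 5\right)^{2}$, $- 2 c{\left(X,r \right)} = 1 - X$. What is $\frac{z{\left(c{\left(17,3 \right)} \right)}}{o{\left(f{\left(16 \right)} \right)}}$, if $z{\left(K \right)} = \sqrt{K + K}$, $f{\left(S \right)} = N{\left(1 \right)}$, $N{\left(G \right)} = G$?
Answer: $\frac{1}{45} \approx 0.022222$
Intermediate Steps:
$f{\left(S \right)} = 1$
$c{\left(X,r \right)} = - \frac{1}{2} + \frac{X}{2}$ ($c{\left(X,r \right)} = - \frac{1 - X}{2} = - \frac{1}{2} + \frac{X}{2}$)
$o{\left(J \right)} = 5 \left(5 + J\right)^{2}$ ($o{\left(J \right)} = 5 \left(J + 5\right)^{2} = 5 \left(5 + J\right)^{2}$)
$z{\left(K \right)} = \sqrt{2} \sqrt{K}$ ($z{\left(K \right)} = \sqrt{2 K} = \sqrt{2} \sqrt{K}$)
$\frac{z{\left(c{\left(17,3 \right)} \right)}}{o{\left(f{\left(16 \right)} \right)}} = \frac{\sqrt{2} \sqrt{- \frac{1}{2} + \frac{1}{2} \cdot 17}}{5 \left(5 + 1\right)^{2}} = \frac{\sqrt{2} \sqrt{- \frac{1}{2} + \frac{17}{2}}}{5 \cdot 6^{2}} = \frac{\sqrt{2} \sqrt{8}}{5 \cdot 36} = \frac{\sqrt{2} \cdot 2 \sqrt{2}}{180} = 4 \cdot \frac{1}{180} = \frac{1}{45}$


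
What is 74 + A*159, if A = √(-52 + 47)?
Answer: 74 + 159*I*√5 ≈ 74.0 + 355.53*I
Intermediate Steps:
A = I*√5 (A = √(-5) = I*√5 ≈ 2.2361*I)
74 + A*159 = 74 + (I*√5)*159 = 74 + 159*I*√5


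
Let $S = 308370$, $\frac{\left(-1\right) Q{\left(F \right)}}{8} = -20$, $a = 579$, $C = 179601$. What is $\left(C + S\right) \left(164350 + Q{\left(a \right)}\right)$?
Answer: $80276109210$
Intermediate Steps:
$Q{\left(F \right)} = 160$ ($Q{\left(F \right)} = \left(-8\right) \left(-20\right) = 160$)
$\left(C + S\right) \left(164350 + Q{\left(a \right)}\right) = \left(179601 + 308370\right) \left(164350 + 160\right) = 487971 \cdot 164510 = 80276109210$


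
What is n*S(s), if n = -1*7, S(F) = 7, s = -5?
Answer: -49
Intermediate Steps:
n = -7
n*S(s) = -7*7 = -49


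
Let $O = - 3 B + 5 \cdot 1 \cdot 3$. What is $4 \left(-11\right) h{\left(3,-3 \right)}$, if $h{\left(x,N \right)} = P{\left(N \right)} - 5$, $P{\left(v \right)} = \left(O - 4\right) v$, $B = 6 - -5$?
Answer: $-2684$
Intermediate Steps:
$B = 11$ ($B = 6 + 5 = 11$)
$O = -18$ ($O = \left(-3\right) 11 + 5 \cdot 1 \cdot 3 = -33 + 5 \cdot 3 = -33 + 15 = -18$)
$P{\left(v \right)} = - 22 v$ ($P{\left(v \right)} = \left(-18 - 4\right) v = - 22 v$)
$h{\left(x,N \right)} = -5 - 22 N$ ($h{\left(x,N \right)} = - 22 N - 5 = -5 - 22 N$)
$4 \left(-11\right) h{\left(3,-3 \right)} = 4 \left(-11\right) \left(-5 - -66\right) = - 44 \left(-5 + 66\right) = \left(-44\right) 61 = -2684$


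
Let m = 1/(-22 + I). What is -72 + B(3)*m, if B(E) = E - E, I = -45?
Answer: -72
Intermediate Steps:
B(E) = 0
m = -1/67 (m = 1/(-22 - 45) = 1/(-67) = -1/67 ≈ -0.014925)
-72 + B(3)*m = -72 + 0*(-1/67) = -72 + 0 = -72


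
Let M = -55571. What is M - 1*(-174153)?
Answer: 118582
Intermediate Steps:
M - 1*(-174153) = -55571 - 1*(-174153) = -55571 + 174153 = 118582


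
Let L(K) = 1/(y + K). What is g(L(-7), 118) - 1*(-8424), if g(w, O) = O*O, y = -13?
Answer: 22348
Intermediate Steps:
L(K) = 1/(-13 + K)
g(w, O) = O²
g(L(-7), 118) - 1*(-8424) = 118² - 1*(-8424) = 13924 + 8424 = 22348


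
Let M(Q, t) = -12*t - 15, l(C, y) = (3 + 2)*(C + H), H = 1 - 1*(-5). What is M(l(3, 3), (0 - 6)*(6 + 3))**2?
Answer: 400689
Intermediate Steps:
H = 6 (H = 1 + 5 = 6)
l(C, y) = 30 + 5*C (l(C, y) = (3 + 2)*(C + 6) = 5*(6 + C) = 30 + 5*C)
M(Q, t) = -15 - 12*t
M(l(3, 3), (0 - 6)*(6 + 3))**2 = (-15 - 12*(0 - 6)*(6 + 3))**2 = (-15 - (-72)*9)**2 = (-15 - 12*(-54))**2 = (-15 + 648)**2 = 633**2 = 400689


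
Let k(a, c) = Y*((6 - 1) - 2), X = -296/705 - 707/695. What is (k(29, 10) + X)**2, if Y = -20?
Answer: 36246793521961/9603020025 ≈ 3774.5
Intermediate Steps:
X = -140831/97995 (X = -296*1/705 - 707*1/695 = -296/705 - 707/695 = -140831/97995 ≈ -1.4371)
k(a, c) = -60 (k(a, c) = -20*((6 - 1) - 2) = -20*(5 - 2) = -20*3 = -60)
(k(29, 10) + X)**2 = (-60 - 140831/97995)**2 = (-6020531/97995)**2 = 36246793521961/9603020025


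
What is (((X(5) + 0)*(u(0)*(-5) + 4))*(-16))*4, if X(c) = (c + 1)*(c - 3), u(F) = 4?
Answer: 12288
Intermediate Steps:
X(c) = (1 + c)*(-3 + c)
(((X(5) + 0)*(u(0)*(-5) + 4))*(-16))*4 = ((((-3 + 5² - 2*5) + 0)*(4*(-5) + 4))*(-16))*4 = ((((-3 + 25 - 10) + 0)*(-20 + 4))*(-16))*4 = (((12 + 0)*(-16))*(-16))*4 = ((12*(-16))*(-16))*4 = -192*(-16)*4 = 3072*4 = 12288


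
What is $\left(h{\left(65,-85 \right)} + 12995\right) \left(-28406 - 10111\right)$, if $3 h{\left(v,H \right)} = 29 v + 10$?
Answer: $-524858320$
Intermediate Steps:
$h{\left(v,H \right)} = \frac{10}{3} + \frac{29 v}{3}$ ($h{\left(v,H \right)} = \frac{29 v + 10}{3} = \frac{10 + 29 v}{3} = \frac{10}{3} + \frac{29 v}{3}$)
$\left(h{\left(65,-85 \right)} + 12995\right) \left(-28406 - 10111\right) = \left(\left(\frac{10}{3} + \frac{29}{3} \cdot 65\right) + 12995\right) \left(-28406 - 10111\right) = \left(\left(\frac{10}{3} + \frac{1885}{3}\right) + 12995\right) \left(-38517\right) = \left(\frac{1895}{3} + 12995\right) \left(-38517\right) = \frac{40880}{3} \left(-38517\right) = -524858320$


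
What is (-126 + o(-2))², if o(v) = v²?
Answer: 14884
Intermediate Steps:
(-126 + o(-2))² = (-126 + (-2)²)² = (-126 + 4)² = (-122)² = 14884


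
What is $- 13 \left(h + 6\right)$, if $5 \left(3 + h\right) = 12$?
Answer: $- \frac{351}{5} \approx -70.2$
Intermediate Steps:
$h = - \frac{3}{5}$ ($h = -3 + \frac{1}{5} \cdot 12 = -3 + \frac{12}{5} = - \frac{3}{5} \approx -0.6$)
$- 13 \left(h + 6\right) = - 13 \left(- \frac{3}{5} + 6\right) = \left(-13\right) \frac{27}{5} = - \frac{351}{5}$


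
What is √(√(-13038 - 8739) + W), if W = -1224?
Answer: √(-1224 + I*√21777) ≈ 2.1052 + 35.049*I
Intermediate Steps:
√(√(-13038 - 8739) + W) = √(√(-13038 - 8739) - 1224) = √(√(-21777) - 1224) = √(I*√21777 - 1224) = √(-1224 + I*√21777)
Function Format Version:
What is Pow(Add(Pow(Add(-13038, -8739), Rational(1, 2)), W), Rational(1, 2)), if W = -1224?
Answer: Pow(Add(-1224, Mul(I, Pow(21777, Rational(1, 2)))), Rational(1, 2)) ≈ Add(2.1052, Mul(35.049, I))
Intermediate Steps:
Pow(Add(Pow(Add(-13038, -8739), Rational(1, 2)), W), Rational(1, 2)) = Pow(Add(Pow(Add(-13038, -8739), Rational(1, 2)), -1224), Rational(1, 2)) = Pow(Add(Pow(-21777, Rational(1, 2)), -1224), Rational(1, 2)) = Pow(Add(Mul(I, Pow(21777, Rational(1, 2))), -1224), Rational(1, 2)) = Pow(Add(-1224, Mul(I, Pow(21777, Rational(1, 2)))), Rational(1, 2))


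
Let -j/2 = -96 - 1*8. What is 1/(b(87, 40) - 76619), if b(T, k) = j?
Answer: -1/76411 ≈ -1.3087e-5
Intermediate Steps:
j = 208 (j = -2*(-96 - 1*8) = -2*(-96 - 8) = -2*(-104) = 208)
b(T, k) = 208
1/(b(87, 40) - 76619) = 1/(208 - 76619) = 1/(-76411) = -1/76411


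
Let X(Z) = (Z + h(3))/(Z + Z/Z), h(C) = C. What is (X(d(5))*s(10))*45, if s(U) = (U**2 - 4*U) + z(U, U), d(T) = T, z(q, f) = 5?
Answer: 3900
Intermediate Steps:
X(Z) = (3 + Z)/(1 + Z) (X(Z) = (Z + 3)/(Z + Z/Z) = (3 + Z)/(Z + 1) = (3 + Z)/(1 + Z))
s(U) = 5 + U**2 - 4*U (s(U) = (U**2 - 4*U) + 5 = 5 + U**2 - 4*U)
(X(d(5))*s(10))*45 = (((3 + 5)/(1 + 5))*(5 + 10**2 - 4*10))*45 = ((8/6)*(5 + 100 - 40))*45 = (((1/6)*8)*65)*45 = ((4/3)*65)*45 = (260/3)*45 = 3900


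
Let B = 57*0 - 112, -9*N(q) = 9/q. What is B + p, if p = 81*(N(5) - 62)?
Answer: -25751/5 ≈ -5150.2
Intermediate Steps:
N(q) = -1/q
B = -112 (B = 0 - 112 = -112)
p = -25191/5 (p = 81*(-1/5 - 62) = 81*(-311/5) = -25191/5 ≈ -5038.2)
B + p = -112 - 25191/5 = -25751/5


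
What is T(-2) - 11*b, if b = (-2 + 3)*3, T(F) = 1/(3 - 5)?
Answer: -67/2 ≈ -33.500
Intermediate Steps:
T(F) = -½ (T(F) = 1/(-2) = -½)
b = 3 (b = 1*3 = 3)
T(-2) - 11*b = -½ - 11*3 = -½ - 33 = -67/2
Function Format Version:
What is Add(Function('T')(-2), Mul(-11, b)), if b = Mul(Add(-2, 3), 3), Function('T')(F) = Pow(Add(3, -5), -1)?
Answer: Rational(-67, 2) ≈ -33.500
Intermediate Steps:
Function('T')(F) = Rational(-1, 2) (Function('T')(F) = Pow(-2, -1) = Rational(-1, 2))
b = 3 (b = Mul(1, 3) = 3)
Add(Function('T')(-2), Mul(-11, b)) = Add(Rational(-1, 2), Mul(-11, 3)) = Add(Rational(-1, 2), -33) = Rational(-67, 2)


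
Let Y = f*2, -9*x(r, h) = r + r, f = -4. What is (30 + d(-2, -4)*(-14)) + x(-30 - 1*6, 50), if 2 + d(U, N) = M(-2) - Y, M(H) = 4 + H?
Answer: -74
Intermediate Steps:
x(r, h) = -2*r/9 (x(r, h) = -(r + r)/9 = -2*r/9)
Y = -8 (Y = -4*2 = -8)
d(U, N) = 8 (d(U, N) = -2 + ((4 - 2) - 1*(-8)) = -2 + (2 + 8) = -2 + 10 = 8)
(30 + d(-2, -4)*(-14)) + x(-30 - 1*6, 50) = (30 + 8*(-14)) - 2*(-30 - 1*6)/9 = (30 - 112) - 2*(-30 - 6)/9 = -82 - 2/9*(-36) = -82 + 8 = -74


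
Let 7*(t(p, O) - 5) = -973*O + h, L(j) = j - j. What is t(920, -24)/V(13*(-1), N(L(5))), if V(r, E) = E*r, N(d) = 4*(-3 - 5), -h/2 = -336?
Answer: 3437/416 ≈ 8.2620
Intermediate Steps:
h = 672 (h = -2*(-336) = 672)
L(j) = 0
t(p, O) = 101 - 139*O (t(p, O) = 5 + (-973*O + 672)/7 = 5 + (672 - 973*O)/7 = 5 + (96 - 139*O) = 101 - 139*O)
N(d) = -32 (N(d) = 4*(-8) = -32)
t(920, -24)/V(13*(-1), N(L(5))) = (101 - 139*(-24))/((-416*(-1))) = (101 + 3336)/((-32*(-13))) = 3437/416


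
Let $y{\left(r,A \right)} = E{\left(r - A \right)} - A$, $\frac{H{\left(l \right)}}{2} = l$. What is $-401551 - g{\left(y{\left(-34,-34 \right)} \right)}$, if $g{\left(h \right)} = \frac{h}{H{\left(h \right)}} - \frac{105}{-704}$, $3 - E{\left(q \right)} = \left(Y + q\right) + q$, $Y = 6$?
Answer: $- \frac{282692361}{704} \approx -4.0155 \cdot 10^{5}$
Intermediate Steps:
$H{\left(l \right)} = 2 l$
$E{\left(q \right)} = -3 - 2 q$ ($E{\left(q \right)} = 3 - \left(\left(6 + q\right) + q\right) = 3 - \left(6 + 2 q\right) = -3 - 2 q$)
$y{\left(r,A \right)} = -3 + A - 2 r$ ($y{\left(r,A \right)} = \left(-3 - 2 \left(r - A\right)\right) - A = \left(-3 + \left(- 2 r + 2 A\right)\right) - A = \left(-3 - 2 r + 2 A\right) - A = -3 + A - 2 r$)
$g{\left(h \right)} = \frac{457}{704}$ ($g{\left(h \right)} = \frac{h}{2 h} - \frac{105}{-704} = h \frac{1}{2 h} - - \frac{105}{704} = \frac{1}{2} + \frac{105}{704} = \frac{457}{704}$)
$-401551 - g{\left(y{\left(-34,-34 \right)} \right)} = -401551 - \frac{457}{704} = - \frac{282692361}{704}$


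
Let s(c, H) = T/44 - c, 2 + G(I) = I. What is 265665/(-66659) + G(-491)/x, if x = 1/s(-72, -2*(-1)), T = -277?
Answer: -95018295577/2932996 ≈ -32396.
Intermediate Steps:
G(I) = -2 + I
s(c, H) = -277/44 - c
x = 44/2891 (x = 1/(-277/44 - 1*(-72)) = 1/(-277/44 + 72) = 1/(2891/44) = 44/2891 ≈ 0.015220)
265665/(-66659) + G(-491)/x = 265665/(-66659) + (-2 - 491)/(44/2891) = 265665*(-1/66659) - 493*2891/44 = -265665/66659 - 1425263/44 = -95018295577/2932996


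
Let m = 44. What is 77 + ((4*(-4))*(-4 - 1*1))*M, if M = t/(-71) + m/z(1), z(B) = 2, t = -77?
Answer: 136587/71 ≈ 1923.8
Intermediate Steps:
M = 1639/71 (M = -77/(-71) + 44/2 = -77*(-1/71) + 44*(½) = 77/71 + 22 = 1639/71 ≈ 23.085)
77 + ((4*(-4))*(-4 - 1*1))*M = 77 + ((4*(-4))*(-4 - 1*1))*(1639/71) = 77 - 16*(-4 - 1)*(1639/71) = 77 - 16*(-5)*(1639/71) = 77 + 80*(1639/71) = 77 + 131120/71 = 136587/71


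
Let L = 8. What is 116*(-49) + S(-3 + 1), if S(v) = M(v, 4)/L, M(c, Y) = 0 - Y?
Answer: -11369/2 ≈ -5684.5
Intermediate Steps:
M(c, Y) = -Y
S(v) = -½ (S(v) = -1*4/8 = -4*⅛ = -½)
116*(-49) + S(-3 + 1) = 116*(-49) - ½ = -5684 - ½ = -11369/2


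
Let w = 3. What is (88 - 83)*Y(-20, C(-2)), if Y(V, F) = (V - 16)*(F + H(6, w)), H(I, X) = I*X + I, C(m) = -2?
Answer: -3960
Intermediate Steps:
H(I, X) = I + I*X
Y(V, F) = (-16 + V)*(24 + F) (Y(V, F) = (V - 16)*(F + 6*(1 + 3)) = (-16 + V)*(F + 6*4) = (-16 + V)*(F + 24) = (-16 + V)*(24 + F))
(88 - 83)*Y(-20, C(-2)) = (88 - 83)*(-384 - 16*(-2) + 24*(-20) - 2*(-20)) = 5*(-384 + 32 - 480 + 40) = 5*(-792) = -3960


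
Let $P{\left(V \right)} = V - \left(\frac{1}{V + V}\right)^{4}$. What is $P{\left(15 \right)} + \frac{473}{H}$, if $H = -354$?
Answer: $\frac{652994941}{47790000} \approx 13.664$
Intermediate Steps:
$P{\left(V \right)} = V - \frac{1}{16 V^{4}}$ ($P{\left(V \right)} = V - \left(\frac{1}{2 V}\right)^{4} = V - \frac{1}{16 V^{4}}$)
$P{\left(15 \right)} + \frac{473}{H} = \left(15 - \frac{1}{16 \cdot 50625}\right) + \frac{473}{-354} = \left(15 - \frac{1}{810000}\right) + 473 \left(- \frac{1}{354}\right) = \left(15 - \frac{1}{810000}\right) - \frac{473}{354} = \frac{12149999}{810000} - \frac{473}{354} = \frac{652994941}{47790000}$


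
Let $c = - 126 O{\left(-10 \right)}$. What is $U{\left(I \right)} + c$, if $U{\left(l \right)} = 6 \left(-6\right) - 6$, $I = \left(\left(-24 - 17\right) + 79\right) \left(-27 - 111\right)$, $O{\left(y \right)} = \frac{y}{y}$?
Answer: $-168$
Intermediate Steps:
$O{\left(y \right)} = 1$
$I = -5244$ ($I = \left(-41 + 79\right) \left(-138\right) = 38 \left(-138\right) = -5244$)
$c = -126$ ($c = \left(-126\right) 1 = -126$)
$U{\left(l \right)} = -42$ ($U{\left(l \right)} = -36 - 6 = -42$)
$U{\left(I \right)} + c = -42 - 126 = -168$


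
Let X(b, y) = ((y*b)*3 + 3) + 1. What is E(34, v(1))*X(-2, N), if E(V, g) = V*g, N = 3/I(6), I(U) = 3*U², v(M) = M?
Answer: 391/3 ≈ 130.33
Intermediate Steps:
N = 1/36 (N = 3/((3*6²)) = 3/((3*36)) = 3/108 = 3*(1/108) = 1/36 ≈ 0.027778)
X(b, y) = 4 + 3*b*y (X(b, y) = ((b*y)*3 + 3) + 1 = (3*b*y + 3) + 1 = (3 + 3*b*y) + 1 = 4 + 3*b*y)
E(34, v(1))*X(-2, N) = (34*1)*(4 + 3*(-2)*(1/36)) = 34*(4 - ⅙) = 34*(23/6) = 391/3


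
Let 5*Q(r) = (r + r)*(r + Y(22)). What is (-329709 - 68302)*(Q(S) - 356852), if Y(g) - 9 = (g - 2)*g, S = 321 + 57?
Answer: 461313853528/5 ≈ 9.2263e+10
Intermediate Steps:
S = 378
Y(g) = 9 + g*(-2 + g) (Y(g) = 9 + (g - 2)*g = 9 + (-2 + g)*g = 9 + g*(-2 + g))
Q(r) = 2*r*(449 + r)/5 (Q(r) = ((r + r)*(r + (9 + 22² - 2*22)))/5 = ((2*r)*(r + (9 + 484 - 44)))/5 = ((2*r)*(r + 449))/5 = ((2*r)*(449 + r))/5 = (2*r*(449 + r))/5 = 2*r*(449 + r)/5)
(-329709 - 68302)*(Q(S) - 356852) = (-329709 - 68302)*((⅖)*378*(449 + 378) - 356852) = -398011*((⅖)*378*827 - 356852) = -398011*(625212/5 - 356852) = -398011*(-1159048/5) = 461313853528/5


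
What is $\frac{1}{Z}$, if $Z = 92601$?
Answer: $\frac{1}{92601} \approx 1.0799 \cdot 10^{-5}$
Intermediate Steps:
$\frac{1}{Z} = \frac{1}{92601}$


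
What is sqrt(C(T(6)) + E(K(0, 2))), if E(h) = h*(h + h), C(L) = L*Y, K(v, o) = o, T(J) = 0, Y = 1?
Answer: 2*sqrt(2) ≈ 2.8284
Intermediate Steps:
C(L) = L (C(L) = L*1 = L)
E(h) = 2*h**2 (E(h) = h*(2*h) = 2*h**2)
sqrt(C(T(6)) + E(K(0, 2))) = sqrt(0 + 2*2**2) = sqrt(0 + 2*4) = sqrt(0 + 8) = sqrt(8) = 2*sqrt(2)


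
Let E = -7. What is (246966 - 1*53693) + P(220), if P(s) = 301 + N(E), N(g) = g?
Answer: 193567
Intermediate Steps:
P(s) = 294 (P(s) = 301 - 7 = 294)
(246966 - 1*53693) + P(220) = (246966 - 1*53693) + 294 = (246966 - 53693) + 294 = 193273 + 294 = 193567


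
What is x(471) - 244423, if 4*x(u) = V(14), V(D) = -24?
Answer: -244429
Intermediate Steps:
x(u) = -6 (x(u) = (¼)*(-24) = -6)
x(471) - 244423 = -6 - 244423 = -244429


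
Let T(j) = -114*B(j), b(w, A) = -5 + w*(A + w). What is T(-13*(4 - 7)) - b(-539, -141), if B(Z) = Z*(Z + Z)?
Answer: -713303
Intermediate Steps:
B(Z) = 2*Z² (B(Z) = Z*(2*Z) = 2*Z²)
T(j) = -228*j²
T(-13*(4 - 7)) - b(-539, -141) = -228*169*(4 - 7)² - (-5 + (-539)² - 141*(-539)) = -228*(-13*(-3))² - (-5 + 290521 + 75999) = -228*39² - 1*366515 = -228*1521 - 366515 = -346788 - 366515 = -713303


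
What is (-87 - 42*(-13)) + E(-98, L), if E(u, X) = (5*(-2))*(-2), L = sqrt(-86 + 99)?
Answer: 479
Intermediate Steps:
L = sqrt(13) ≈ 3.6056
E(u, X) = 20 (E(u, X) = -10*(-2) = 20)
(-87 - 42*(-13)) + E(-98, L) = (-87 - 42*(-13)) + 20 = (-87 + 546) + 20 = 459 + 20 = 479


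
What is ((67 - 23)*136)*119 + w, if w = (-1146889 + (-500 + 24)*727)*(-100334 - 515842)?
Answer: 919915125712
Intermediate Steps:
w = 919914413616 (w = (-1146889 - 476*727)*(-616176) = (-1146889 - 346052)*(-616176) = -1492941*(-616176) = 919914413616)
((67 - 23)*136)*119 + w = ((67 - 23)*136)*119 + 919914413616 = (44*136)*119 + 919914413616 = 5984*119 + 919914413616 = 712096 + 919914413616 = 919915125712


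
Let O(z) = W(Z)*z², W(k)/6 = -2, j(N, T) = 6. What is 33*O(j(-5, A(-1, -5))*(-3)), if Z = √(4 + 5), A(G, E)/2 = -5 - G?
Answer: -128304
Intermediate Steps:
A(G, E) = -10 - 2*G (A(G, E) = 2*(-5 - G) = -10 - 2*G)
Z = 3 (Z = √9 = 3)
W(k) = -12 (W(k) = 6*(-2) = -12)
O(z) = -12*z²
33*O(j(-5, A(-1, -5))*(-3)) = 33*(-12*(6*(-3))²) = 33*(-12*(-18)²) = 33*(-12*324) = 33*(-3888) = -128304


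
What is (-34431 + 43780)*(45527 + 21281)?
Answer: 624587992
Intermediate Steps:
(-34431 + 43780)*(45527 + 21281) = 9349*66808 = 624587992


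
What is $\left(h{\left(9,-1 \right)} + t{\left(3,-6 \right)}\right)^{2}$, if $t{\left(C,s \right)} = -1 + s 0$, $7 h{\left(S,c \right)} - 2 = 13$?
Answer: $\frac{64}{49} \approx 1.3061$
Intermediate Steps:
$h{\left(S,c \right)} = \frac{15}{7}$ ($h{\left(S,c \right)} = \frac{2}{7} + \frac{1}{7} \cdot 13 = \frac{2}{7} + \frac{13}{7} = \frac{15}{7}$)
$t{\left(C,s \right)} = -1$ ($t{\left(C,s \right)} = -1 + 0 = -1$)
$\left(h{\left(9,-1 \right)} + t{\left(3,-6 \right)}\right)^{2} = \left(\frac{15}{7} - 1\right)^{2} = \left(\frac{8}{7}\right)^{2} = \frac{64}{49}$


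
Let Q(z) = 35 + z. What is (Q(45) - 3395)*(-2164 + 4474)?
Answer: -7657650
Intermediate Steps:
(Q(45) - 3395)*(-2164 + 4474) = ((35 + 45) - 3395)*(-2164 + 4474) = (80 - 3395)*2310 = -3315*2310 = -7657650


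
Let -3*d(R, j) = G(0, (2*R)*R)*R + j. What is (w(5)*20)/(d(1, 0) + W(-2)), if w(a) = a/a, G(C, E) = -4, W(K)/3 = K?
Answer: -30/7 ≈ -4.2857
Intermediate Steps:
W(K) = 3*K
d(R, j) = -j/3 + 4*R/3 (d(R, j) = -(-4*R + j)/3 = -(j - 4*R)/3 = -j/3 + 4*R/3)
w(a) = 1
(w(5)*20)/(d(1, 0) + W(-2)) = (1*20)/((-⅓*0 + (4/3)*1) + 3*(-2)) = 20/((0 + 4/3) - 6) = 20/(4/3 - 6) = 20/(-14/3) = 20*(-3/14) = -30/7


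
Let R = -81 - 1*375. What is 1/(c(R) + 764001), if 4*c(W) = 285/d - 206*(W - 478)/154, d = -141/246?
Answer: 3619/2765600120 ≈ 1.3086e-6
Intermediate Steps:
R = -456 (R = -81 - 375 = -456)
d = -47/82 (d = -141*1/246 = -47/82 ≈ -0.57317)
c(W) = 128627/3619 - 103*W/308 (c(W) = (285/(-47/82) - 206*(W - 478)/154)/4 = (285*(-82/47) - 206*(-478 + W)*(1/154))/4 = (-23370/47 + (98468 - 206*W)*(1/154))/4 = (-23370/47 + (49234/77 - 103*W/77))/4 = (514508/3619 - 103*W/77)/4 = 128627/3619 - 103*W/308)
1/(c(R) + 764001) = 1/((128627/3619 - 103/308*(-456)) + 764001) = 1/((128627/3619 + 11742/77) + 764001) = 1/(680501/3619 + 764001) = 1/(2765600120/3619) = 3619/2765600120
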